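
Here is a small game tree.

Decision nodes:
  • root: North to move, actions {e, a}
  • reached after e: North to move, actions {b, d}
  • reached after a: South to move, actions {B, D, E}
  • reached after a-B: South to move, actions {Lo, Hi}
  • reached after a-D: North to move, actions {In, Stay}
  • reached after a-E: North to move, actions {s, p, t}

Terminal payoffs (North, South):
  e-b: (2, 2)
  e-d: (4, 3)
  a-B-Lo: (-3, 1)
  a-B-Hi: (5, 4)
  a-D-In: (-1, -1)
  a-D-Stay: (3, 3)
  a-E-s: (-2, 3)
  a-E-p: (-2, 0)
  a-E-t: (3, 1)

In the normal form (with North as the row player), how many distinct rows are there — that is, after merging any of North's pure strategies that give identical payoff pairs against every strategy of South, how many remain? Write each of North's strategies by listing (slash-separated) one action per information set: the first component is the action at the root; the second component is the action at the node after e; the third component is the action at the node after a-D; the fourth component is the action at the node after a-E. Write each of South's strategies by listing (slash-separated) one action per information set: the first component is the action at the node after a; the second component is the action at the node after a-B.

North has 24 pure strategies: e/b/In/s, e/b/In/p, e/b/In/t, e/b/Stay/s, e/b/Stay/p, e/b/Stay/t, e/d/In/s, e/d/In/p, e/d/In/t, e/d/Stay/s, e/d/Stay/p, e/d/Stay/t, a/b/In/s, a/b/In/p, a/b/In/t, a/b/Stay/s, a/b/Stay/p, a/b/Stay/t, a/d/In/s, a/d/In/p, a/d/In/t, a/d/Stay/s, a/d/Stay/p, a/d/Stay/t. Columns: B/Lo, B/Hi, D/Lo, D/Hi, E/Lo, E/Hi.
{e/b/In/s, e/b/In/p, e/b/In/t, e/b/Stay/s, e/b/Stay/p, e/b/Stay/t} → row (2,2) (2,2) (2,2) (2,2) (2,2) (2,2)
{e/d/In/s, e/d/In/p, e/d/In/t, e/d/Stay/s, e/d/Stay/p, e/d/Stay/t} → row (4,3) (4,3) (4,3) (4,3) (4,3) (4,3)
{a/b/In/s, a/d/In/s} → row (-3,1) (5,4) (-1,-1) (-1,-1) (-2,3) (-2,3)
{a/b/In/p, a/d/In/p} → row (-3,1) (5,4) (-1,-1) (-1,-1) (-2,0) (-2,0)
{a/b/In/t, a/d/In/t} → row (-3,1) (5,4) (-1,-1) (-1,-1) (3,1) (3,1)
{a/b/Stay/s, a/d/Stay/s} → row (-3,1) (5,4) (3,3) (3,3) (-2,3) (-2,3)
{a/b/Stay/p, a/d/Stay/p} → row (-3,1) (5,4) (3,3) (3,3) (-2,0) (-2,0)
{a/b/Stay/t, a/d/Stay/t} → row (-3,1) (5,4) (3,3) (3,3) (3,1) (3,1)
That's 8 distinct rows out of 24 strategies.

8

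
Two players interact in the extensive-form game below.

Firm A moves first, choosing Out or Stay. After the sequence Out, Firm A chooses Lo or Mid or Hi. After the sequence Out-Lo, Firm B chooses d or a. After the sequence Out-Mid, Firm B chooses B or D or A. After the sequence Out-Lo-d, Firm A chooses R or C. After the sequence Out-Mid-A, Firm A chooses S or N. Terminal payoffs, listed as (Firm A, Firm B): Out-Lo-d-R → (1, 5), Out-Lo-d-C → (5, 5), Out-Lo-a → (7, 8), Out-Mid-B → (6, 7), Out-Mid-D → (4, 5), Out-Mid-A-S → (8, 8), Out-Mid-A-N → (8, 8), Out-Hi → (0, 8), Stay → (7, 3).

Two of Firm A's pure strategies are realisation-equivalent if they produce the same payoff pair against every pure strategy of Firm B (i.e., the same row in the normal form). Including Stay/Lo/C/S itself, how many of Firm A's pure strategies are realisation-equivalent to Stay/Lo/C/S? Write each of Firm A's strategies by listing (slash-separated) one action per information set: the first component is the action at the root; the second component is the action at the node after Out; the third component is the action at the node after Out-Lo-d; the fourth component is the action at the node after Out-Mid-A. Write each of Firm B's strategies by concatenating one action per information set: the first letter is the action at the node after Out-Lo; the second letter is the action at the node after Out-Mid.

12

Row for Stay/Lo/C/S (columns dB, dD, dA, aB, aD, aA): (7,3) (7,3) (7,3) (7,3) (7,3) (7,3).
Under Stay/Lo/C/S, Firm A's choice at the node after Out and at the node after Out-Lo-d and at the node after Out-Mid-A can never be reached regardless of what Firm B does, so varying those choices leaves every outcome unchanged.
Holding the reachable choices fixed and varying the unreachable ones freely already gives 3 × 2 × 2 = 12 equivalent strategies.
No other strategy reproduces this row, so those 12 are the full class: Stay/Lo/R/S, Stay/Lo/R/N, Stay/Lo/C/S, Stay/Lo/C/N, Stay/Mid/R/S, Stay/Mid/R/N, Stay/Mid/C/S, Stay/Mid/C/N, Stay/Hi/R/S, Stay/Hi/R/N, Stay/Hi/C/S, Stay/Hi/C/N.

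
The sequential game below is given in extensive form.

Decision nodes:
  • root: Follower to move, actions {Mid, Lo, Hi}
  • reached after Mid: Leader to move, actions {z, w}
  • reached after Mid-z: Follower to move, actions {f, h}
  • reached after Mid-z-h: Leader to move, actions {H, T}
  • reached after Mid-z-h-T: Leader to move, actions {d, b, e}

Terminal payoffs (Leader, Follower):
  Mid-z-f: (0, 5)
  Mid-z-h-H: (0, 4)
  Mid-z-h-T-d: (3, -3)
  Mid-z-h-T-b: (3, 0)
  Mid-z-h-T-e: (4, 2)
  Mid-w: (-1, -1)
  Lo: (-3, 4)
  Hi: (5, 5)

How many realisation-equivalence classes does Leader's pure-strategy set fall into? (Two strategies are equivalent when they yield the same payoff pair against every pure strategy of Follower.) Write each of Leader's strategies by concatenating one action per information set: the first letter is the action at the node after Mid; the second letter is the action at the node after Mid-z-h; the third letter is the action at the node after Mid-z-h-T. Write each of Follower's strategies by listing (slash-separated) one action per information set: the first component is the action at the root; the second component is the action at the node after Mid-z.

5

Leader has 12 pure strategies: zHd, zHb, zHe, zTd, zTb, zTe, wHd, wHb, wHe, wTd, wTb, wTe. Columns: Mid/f, Mid/h, Lo/f, Lo/h, Hi/f, Hi/h.
{zHd, zHb, zHe} → row (0,5) (0,4) (-3,4) (-3,4) (5,5) (5,5)
{zTd} → row (0,5) (3,-3) (-3,4) (-3,4) (5,5) (5,5)
{zTb} → row (0,5) (3,0) (-3,4) (-3,4) (5,5) (5,5)
{zTe} → row (0,5) (4,2) (-3,4) (-3,4) (5,5) (5,5)
{wHd, wHb, wHe, wTd, wTb, wTe} → row (-1,-1) (-1,-1) (-3,4) (-3,4) (5,5) (5,5)
That's 5 distinct rows out of 12 strategies.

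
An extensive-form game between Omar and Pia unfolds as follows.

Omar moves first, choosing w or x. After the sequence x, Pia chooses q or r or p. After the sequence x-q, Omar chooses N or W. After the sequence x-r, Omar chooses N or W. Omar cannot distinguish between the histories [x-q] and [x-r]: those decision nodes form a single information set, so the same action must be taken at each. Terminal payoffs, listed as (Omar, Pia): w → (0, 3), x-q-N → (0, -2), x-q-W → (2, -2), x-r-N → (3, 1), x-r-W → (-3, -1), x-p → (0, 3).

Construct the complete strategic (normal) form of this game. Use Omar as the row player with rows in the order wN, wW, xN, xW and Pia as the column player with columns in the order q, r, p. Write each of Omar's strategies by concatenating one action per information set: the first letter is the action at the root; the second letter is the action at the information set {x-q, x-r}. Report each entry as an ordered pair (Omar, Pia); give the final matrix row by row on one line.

            q        r        p
  wN    (0,3)    (0,3)    (0,3)
  wW    (0,3)    (0,3)    (0,3)
  xN   (0,-2)    (3,1)    (0,3)
  xW   (2,-2)  (-3,-1)    (0,3)

wN: (0,3) (0,3) (0,3) | wW: (0,3) (0,3) (0,3) | xN: (0,-2) (3,1) (0,3) | xW: (2,-2) (-3,-1) (0,3)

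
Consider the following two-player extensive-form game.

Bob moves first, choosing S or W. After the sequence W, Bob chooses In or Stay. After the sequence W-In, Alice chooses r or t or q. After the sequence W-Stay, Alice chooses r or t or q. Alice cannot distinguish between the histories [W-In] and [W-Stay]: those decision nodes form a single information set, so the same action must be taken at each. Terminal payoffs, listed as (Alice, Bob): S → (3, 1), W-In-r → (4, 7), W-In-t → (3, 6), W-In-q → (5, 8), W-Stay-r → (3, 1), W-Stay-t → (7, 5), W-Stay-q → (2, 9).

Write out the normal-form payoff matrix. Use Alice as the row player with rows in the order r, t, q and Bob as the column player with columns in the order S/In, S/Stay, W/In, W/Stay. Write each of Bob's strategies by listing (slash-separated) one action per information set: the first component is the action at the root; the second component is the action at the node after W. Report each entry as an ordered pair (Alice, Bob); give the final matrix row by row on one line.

         S/In   S/Stay     W/In   W/Stay
   r    (3,1)    (3,1)    (4,7)    (3,1)
   t    (3,1)    (3,1)    (3,6)    (7,5)
   q    (3,1)    (3,1)    (5,8)    (2,9)

r: (3,1) (3,1) (4,7) (3,1) | t: (3,1) (3,1) (3,6) (7,5) | q: (3,1) (3,1) (5,8) (2,9)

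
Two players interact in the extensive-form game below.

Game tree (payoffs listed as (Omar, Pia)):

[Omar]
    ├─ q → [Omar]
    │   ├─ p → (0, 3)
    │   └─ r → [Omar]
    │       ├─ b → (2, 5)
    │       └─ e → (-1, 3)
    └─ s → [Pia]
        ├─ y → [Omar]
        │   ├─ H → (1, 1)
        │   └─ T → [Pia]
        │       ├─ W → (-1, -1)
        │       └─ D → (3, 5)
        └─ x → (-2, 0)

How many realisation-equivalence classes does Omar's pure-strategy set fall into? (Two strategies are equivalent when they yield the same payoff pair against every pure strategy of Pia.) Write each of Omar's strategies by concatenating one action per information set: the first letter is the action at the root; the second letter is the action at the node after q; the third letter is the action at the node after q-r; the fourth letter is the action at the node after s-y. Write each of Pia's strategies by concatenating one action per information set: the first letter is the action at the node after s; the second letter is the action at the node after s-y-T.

Omar has 16 pure strategies: qpbH, qpbT, qpeH, qpeT, qrbH, qrbT, qreH, qreT, spbH, spbT, speH, speT, srbH, srbT, sreH, sreT. Columns: yW, yD, xW, xD.
{qpbH, qpbT, qpeH, qpeT} → row (0,3) (0,3) (0,3) (0,3)
{qrbH, qrbT} → row (2,5) (2,5) (2,5) (2,5)
{qreH, qreT} → row (-1,3) (-1,3) (-1,3) (-1,3)
{spbH, speH, srbH, sreH} → row (1,1) (1,1) (-2,0) (-2,0)
{spbT, speT, srbT, sreT} → row (-1,-1) (3,5) (-2,0) (-2,0)
That's 5 distinct rows out of 16 strategies.

5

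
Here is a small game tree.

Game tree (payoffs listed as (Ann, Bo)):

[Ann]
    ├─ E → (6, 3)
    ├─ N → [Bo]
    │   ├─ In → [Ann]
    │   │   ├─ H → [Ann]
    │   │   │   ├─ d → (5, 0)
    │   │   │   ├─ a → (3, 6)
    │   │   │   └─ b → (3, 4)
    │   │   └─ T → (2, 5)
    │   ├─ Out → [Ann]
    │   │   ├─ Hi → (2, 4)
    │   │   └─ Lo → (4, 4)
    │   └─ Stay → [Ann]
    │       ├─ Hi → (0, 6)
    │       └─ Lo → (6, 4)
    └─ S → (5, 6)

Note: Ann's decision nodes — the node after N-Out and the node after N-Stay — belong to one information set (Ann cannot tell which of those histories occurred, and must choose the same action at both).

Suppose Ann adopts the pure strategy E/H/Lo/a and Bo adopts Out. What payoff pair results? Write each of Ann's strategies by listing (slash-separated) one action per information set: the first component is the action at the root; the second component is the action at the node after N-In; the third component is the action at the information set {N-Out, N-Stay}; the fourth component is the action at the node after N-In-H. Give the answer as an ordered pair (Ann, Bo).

(6, 3)

Trace the play path from the root:
  Ann plays E
→ terminal payoff (6, 3).
(Ann's choice at the node after N-In is never reached on this path, so it doesn't affect the outcome.)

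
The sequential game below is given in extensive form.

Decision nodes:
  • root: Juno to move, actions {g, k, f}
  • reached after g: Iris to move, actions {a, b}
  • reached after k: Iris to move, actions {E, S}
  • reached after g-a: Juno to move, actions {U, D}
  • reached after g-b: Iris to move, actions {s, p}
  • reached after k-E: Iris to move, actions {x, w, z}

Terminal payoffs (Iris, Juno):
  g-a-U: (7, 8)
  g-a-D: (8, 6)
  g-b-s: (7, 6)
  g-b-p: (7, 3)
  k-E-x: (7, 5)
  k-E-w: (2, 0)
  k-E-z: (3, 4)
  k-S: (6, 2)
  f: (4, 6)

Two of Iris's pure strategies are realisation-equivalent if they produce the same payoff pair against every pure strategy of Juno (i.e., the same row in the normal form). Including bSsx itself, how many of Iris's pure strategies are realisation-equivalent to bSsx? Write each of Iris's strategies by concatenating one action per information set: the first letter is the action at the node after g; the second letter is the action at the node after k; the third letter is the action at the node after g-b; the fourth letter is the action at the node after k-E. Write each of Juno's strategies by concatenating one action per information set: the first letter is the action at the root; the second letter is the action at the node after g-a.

3

Row for bSsx (columns gU, gD, kU, kD, fU, fD): (7,6) (7,6) (6,2) (6,2) (4,6) (4,6).
Under bSsx, Iris's choice at the node after k-E can never be reached regardless of what Juno does, so varying those choices leaves every outcome unchanged.
Holding the reachable choices fixed and varying the unreachable one freely already gives 3 equivalent strategies.
No other strategy reproduces this row, so those 3 are the full class: bSsx, bSsw, bSsz.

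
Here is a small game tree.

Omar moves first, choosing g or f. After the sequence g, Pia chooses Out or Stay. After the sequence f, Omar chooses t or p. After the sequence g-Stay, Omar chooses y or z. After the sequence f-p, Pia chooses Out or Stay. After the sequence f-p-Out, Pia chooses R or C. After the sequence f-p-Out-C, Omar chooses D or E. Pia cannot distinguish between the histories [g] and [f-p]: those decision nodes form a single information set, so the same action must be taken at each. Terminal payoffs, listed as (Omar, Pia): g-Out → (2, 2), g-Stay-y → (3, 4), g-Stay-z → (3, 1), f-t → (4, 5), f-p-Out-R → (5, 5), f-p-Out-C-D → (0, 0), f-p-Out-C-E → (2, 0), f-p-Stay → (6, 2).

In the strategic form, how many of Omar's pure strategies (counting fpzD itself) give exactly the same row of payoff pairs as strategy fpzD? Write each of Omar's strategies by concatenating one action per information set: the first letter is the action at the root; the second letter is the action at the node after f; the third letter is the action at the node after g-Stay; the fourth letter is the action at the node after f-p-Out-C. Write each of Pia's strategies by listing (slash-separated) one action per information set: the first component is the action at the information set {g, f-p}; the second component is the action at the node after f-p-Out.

2

Row for fpzD (columns Out/R, Out/C, Stay/R, Stay/C): (5,5) (0,0) (6,2) (6,2).
Under fpzD, Omar's choice at the node after g-Stay can never be reached regardless of what Pia does, so varying those choices leaves every outcome unchanged.
Holding the reachable choices fixed and varying the unreachable one freely already gives 2 equivalent strategies.
No other strategy reproduces this row, so those 2 are the full class: fpyD, fpzD.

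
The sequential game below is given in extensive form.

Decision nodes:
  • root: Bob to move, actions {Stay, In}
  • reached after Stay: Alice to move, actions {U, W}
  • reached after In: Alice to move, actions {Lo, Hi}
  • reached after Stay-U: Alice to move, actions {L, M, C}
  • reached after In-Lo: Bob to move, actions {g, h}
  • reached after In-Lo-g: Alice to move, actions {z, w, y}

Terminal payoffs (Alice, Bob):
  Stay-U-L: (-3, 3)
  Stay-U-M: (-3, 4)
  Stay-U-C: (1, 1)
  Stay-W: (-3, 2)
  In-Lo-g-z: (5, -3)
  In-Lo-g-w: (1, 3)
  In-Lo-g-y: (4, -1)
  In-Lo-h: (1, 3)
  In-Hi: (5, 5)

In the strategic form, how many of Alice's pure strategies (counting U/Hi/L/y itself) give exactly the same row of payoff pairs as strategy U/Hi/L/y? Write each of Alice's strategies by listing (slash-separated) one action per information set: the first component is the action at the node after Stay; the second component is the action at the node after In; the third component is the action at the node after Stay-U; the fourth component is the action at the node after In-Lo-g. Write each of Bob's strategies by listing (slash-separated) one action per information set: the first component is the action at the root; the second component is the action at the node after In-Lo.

Row for U/Hi/L/y (columns Stay/g, Stay/h, In/g, In/h): (-3,3) (-3,3) (5,5) (5,5).
Under U/Hi/L/y, Alice's choice at the node after In-Lo-g can never be reached regardless of what Bob does, so varying those choices leaves every outcome unchanged.
Holding the reachable choices fixed and varying the unreachable one freely already gives 3 equivalent strategies.
No other strategy reproduces this row, so those 3 are the full class: U/Hi/L/z, U/Hi/L/w, U/Hi/L/y.

3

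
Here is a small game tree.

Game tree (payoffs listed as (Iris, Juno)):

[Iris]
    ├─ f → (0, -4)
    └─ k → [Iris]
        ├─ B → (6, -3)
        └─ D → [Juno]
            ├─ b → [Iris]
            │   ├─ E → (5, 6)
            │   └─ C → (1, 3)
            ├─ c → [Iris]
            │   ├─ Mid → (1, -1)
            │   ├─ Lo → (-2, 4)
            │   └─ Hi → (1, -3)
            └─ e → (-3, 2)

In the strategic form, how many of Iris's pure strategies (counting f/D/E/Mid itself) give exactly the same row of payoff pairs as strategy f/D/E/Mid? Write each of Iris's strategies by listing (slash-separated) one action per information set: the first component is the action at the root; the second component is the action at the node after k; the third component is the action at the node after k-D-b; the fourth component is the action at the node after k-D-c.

12

Row for f/D/E/Mid (columns b, c, e): (0,-4) (0,-4) (0,-4).
Under f/D/E/Mid, Iris's choice at the node after k and at the node after k-D-b and at the node after k-D-c can never be reached regardless of what Juno does, so varying those choices leaves every outcome unchanged.
Holding the reachable choices fixed and varying the unreachable ones freely already gives 2 × 2 × 3 = 12 equivalent strategies.
No other strategy reproduces this row, so those 12 are the full class: f/B/E/Mid, f/B/E/Lo, f/B/E/Hi, f/B/C/Mid, f/B/C/Lo, f/B/C/Hi, f/D/E/Mid, f/D/E/Lo, f/D/E/Hi, f/D/C/Mid, f/D/C/Lo, f/D/C/Hi.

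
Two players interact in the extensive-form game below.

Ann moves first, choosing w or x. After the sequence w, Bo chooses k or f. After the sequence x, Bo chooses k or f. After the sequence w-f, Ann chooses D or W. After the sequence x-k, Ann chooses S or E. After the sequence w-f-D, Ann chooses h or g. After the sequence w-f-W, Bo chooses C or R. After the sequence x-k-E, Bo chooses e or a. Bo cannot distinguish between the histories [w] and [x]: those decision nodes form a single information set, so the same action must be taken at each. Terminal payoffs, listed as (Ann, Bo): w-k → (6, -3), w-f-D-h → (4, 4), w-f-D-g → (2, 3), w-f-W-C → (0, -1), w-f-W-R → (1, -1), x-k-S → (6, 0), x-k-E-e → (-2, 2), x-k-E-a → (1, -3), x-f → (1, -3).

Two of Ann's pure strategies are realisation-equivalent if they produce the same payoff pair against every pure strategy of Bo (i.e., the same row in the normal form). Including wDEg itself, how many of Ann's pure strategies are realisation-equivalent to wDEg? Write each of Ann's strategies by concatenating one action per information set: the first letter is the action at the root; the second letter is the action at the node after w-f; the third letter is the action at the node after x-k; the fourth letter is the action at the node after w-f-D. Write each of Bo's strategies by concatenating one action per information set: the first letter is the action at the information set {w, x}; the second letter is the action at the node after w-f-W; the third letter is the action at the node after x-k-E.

Row for wDEg (columns kCe, kCa, kRe, kRa, fCe, fCa, fRe, fRa): (6,-3) (6,-3) (6,-3) (6,-3) (2,3) (2,3) (2,3) (2,3).
Under wDEg, Ann's choice at the node after x-k can never be reached regardless of what Bo does, so varying those choices leaves every outcome unchanged.
Holding the reachable choices fixed and varying the unreachable one freely already gives 2 equivalent strategies.
No other strategy reproduces this row, so those 2 are the full class: wDSg, wDEg.

2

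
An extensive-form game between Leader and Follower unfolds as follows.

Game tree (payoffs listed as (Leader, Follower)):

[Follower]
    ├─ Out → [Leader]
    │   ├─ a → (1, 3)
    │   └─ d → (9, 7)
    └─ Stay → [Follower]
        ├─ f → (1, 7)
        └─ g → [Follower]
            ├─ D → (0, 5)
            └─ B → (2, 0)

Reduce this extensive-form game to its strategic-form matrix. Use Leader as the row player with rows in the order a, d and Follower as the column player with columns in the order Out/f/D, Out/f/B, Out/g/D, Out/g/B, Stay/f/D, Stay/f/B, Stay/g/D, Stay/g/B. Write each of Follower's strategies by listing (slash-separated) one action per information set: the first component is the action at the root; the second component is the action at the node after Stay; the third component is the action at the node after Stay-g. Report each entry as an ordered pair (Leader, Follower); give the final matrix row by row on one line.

Row a: Out/f/D→(1,3), Out/f/B→(1,3), Out/g/D→(1,3), Out/g/B→(1,3), Stay/f/D→(1,7), Stay/f/B→(1,7), Stay/g/D→(0,5), Stay/g/B→(2,0)
Row d: Out/f/D→(9,7), Out/f/B→(9,7), Out/g/D→(9,7), Out/g/B→(9,7), Stay/f/D→(1,7), Stay/f/B→(1,7), Stay/g/D→(0,5), Stay/g/B→(2,0)

a: (1,3) (1,3) (1,3) (1,3) (1,7) (1,7) (0,5) (2,0) | d: (9,7) (9,7) (9,7) (9,7) (1,7) (1,7) (0,5) (2,0)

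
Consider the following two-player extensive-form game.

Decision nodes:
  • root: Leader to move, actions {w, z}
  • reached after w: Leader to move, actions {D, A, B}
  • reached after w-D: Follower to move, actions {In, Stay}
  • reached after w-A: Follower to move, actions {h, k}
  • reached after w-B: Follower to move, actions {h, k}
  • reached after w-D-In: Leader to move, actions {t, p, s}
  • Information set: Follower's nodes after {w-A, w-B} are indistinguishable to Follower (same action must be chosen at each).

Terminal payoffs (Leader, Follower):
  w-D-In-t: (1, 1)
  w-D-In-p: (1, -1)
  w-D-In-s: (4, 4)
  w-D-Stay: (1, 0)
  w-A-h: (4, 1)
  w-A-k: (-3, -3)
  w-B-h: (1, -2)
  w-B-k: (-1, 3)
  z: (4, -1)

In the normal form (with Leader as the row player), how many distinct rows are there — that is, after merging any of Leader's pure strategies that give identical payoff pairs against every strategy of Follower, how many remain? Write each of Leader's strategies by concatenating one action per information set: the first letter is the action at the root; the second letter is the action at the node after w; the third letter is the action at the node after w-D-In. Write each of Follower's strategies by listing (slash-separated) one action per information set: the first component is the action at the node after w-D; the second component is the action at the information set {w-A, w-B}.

Leader has 18 pure strategies: wDt, wDp, wDs, wAt, wAp, wAs, wBt, wBp, wBs, zDt, zDp, zDs, zAt, zAp, zAs, zBt, zBp, zBs. Columns: In/h, In/k, Stay/h, Stay/k.
{wDt} → row (1,1) (1,1) (1,0) (1,0)
{wDp} → row (1,-1) (1,-1) (1,0) (1,0)
{wDs} → row (4,4) (4,4) (1,0) (1,0)
{wAt, wAp, wAs} → row (4,1) (-3,-3) (4,1) (-3,-3)
{wBt, wBp, wBs} → row (1,-2) (-1,3) (1,-2) (-1,3)
{zDt, zDp, zDs, zAt, zAp, zAs, zBt, zBp, zBs} → row (4,-1) (4,-1) (4,-1) (4,-1)
That's 6 distinct rows out of 18 strategies.

6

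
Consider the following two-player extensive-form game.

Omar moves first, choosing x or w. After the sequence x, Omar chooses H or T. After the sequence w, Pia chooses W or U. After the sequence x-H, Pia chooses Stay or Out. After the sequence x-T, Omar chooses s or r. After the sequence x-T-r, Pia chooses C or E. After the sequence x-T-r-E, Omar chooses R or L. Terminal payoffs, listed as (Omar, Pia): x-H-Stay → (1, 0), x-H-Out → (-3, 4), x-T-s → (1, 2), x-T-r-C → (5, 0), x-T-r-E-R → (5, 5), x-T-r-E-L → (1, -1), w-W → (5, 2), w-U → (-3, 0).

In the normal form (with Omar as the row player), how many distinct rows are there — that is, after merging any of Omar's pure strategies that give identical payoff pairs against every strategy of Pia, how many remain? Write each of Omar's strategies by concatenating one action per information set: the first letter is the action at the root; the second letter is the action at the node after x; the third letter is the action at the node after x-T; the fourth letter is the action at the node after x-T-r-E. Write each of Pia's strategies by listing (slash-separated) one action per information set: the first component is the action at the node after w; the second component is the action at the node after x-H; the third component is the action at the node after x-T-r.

5

Omar has 16 pure strategies: xHsR, xHsL, xHrR, xHrL, xTsR, xTsL, xTrR, xTrL, wHsR, wHsL, wHrR, wHrL, wTsR, wTsL, wTrR, wTrL. Columns: W/Stay/C, W/Stay/E, W/Out/C, W/Out/E, U/Stay/C, U/Stay/E, U/Out/C, U/Out/E.
{xHsR, xHsL, xHrR, xHrL} → row (1,0) (1,0) (-3,4) (-3,4) (1,0) (1,0) (-3,4) (-3,4)
{xTsR, xTsL} → row (1,2) (1,2) (1,2) (1,2) (1,2) (1,2) (1,2) (1,2)
{xTrR} → row (5,0) (5,5) (5,0) (5,5) (5,0) (5,5) (5,0) (5,5)
{xTrL} → row (5,0) (1,-1) (5,0) (1,-1) (5,0) (1,-1) (5,0) (1,-1)
{wHsR, wHsL, wHrR, wHrL, wTsR, wTsL, wTrR, wTrL} → row (5,2) (5,2) (5,2) (5,2) (-3,0) (-3,0) (-3,0) (-3,0)
That's 5 distinct rows out of 16 strategies.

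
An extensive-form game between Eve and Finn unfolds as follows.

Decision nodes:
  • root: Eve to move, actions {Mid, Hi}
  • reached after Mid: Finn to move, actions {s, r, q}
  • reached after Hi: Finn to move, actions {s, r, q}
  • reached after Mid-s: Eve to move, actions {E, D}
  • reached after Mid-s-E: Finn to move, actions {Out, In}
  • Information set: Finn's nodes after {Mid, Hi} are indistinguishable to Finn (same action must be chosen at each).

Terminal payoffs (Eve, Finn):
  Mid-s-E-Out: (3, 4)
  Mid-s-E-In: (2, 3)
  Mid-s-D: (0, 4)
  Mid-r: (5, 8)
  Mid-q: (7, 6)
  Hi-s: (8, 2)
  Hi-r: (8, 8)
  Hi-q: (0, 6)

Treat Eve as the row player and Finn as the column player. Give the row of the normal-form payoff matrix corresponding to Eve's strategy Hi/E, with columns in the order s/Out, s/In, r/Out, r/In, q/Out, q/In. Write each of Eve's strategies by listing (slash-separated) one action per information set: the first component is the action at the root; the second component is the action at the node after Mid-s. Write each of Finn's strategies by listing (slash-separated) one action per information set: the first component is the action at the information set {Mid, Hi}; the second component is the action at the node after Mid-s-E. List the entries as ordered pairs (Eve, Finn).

vs s/Out: Eve plays Hi → Finn plays s at [Hi] → (8, 2)
vs s/In: Eve plays Hi → Finn plays s at [Hi] → (8, 2)
vs r/Out: Eve plays Hi → Finn plays r at [Hi] → (8, 8)
vs r/In: Eve plays Hi → Finn plays r at [Hi] → (8, 8)
vs q/Out: Eve plays Hi → Finn plays q at [Hi] → (0, 6)
vs q/In: Eve plays Hi → Finn plays q at [Hi] → (0, 6)

(8,2) (8,2) (8,8) (8,8) (0,6) (0,6)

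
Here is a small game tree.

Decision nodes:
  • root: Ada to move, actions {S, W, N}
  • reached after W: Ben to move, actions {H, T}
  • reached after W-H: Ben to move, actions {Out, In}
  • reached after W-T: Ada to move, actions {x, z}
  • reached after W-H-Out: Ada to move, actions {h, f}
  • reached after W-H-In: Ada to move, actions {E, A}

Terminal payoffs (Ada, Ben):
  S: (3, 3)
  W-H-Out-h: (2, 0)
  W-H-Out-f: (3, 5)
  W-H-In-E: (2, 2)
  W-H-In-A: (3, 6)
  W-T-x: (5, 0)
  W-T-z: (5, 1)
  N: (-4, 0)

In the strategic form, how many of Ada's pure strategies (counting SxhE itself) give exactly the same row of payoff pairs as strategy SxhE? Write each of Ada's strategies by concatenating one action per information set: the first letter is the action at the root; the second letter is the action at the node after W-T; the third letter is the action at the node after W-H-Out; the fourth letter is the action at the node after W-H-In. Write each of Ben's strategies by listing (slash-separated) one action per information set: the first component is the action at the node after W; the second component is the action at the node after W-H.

Row for SxhE (columns H/Out, H/In, T/Out, T/In): (3,3) (3,3) (3,3) (3,3).
Under SxhE, Ada's choice at the node after W-T and at the node after W-H-Out and at the node after W-H-In can never be reached regardless of what Ben does, so varying those choices leaves every outcome unchanged.
Holding the reachable choices fixed and varying the unreachable ones freely already gives 2 × 2 × 2 = 8 equivalent strategies.
No other strategy reproduces this row, so those 8 are the full class: SxhE, SxhA, SxfE, SxfA, SzhE, SzhA, SzfE, SzfA.

8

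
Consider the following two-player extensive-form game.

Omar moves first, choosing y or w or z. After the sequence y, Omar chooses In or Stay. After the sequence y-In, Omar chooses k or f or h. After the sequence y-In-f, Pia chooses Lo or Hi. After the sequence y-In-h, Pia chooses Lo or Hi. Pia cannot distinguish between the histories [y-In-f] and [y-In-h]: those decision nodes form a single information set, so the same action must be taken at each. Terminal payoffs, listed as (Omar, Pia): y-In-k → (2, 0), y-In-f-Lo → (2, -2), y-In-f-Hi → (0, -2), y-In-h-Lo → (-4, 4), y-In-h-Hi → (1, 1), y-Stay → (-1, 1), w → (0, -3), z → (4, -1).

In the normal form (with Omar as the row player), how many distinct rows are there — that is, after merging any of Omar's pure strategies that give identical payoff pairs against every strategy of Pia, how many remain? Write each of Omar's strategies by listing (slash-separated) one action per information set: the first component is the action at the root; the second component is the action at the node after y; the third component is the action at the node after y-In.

Omar has 18 pure strategies: y/In/k, y/In/f, y/In/h, y/Stay/k, y/Stay/f, y/Stay/h, w/In/k, w/In/f, w/In/h, w/Stay/k, w/Stay/f, w/Stay/h, z/In/k, z/In/f, z/In/h, z/Stay/k, z/Stay/f, z/Stay/h. Columns: Lo, Hi.
{y/In/k} → row (2,0) (2,0)
{y/In/f} → row (2,-2) (0,-2)
{y/In/h} → row (-4,4) (1,1)
{y/Stay/k, y/Stay/f, y/Stay/h} → row (-1,1) (-1,1)
{w/In/k, w/In/f, w/In/h, w/Stay/k, w/Stay/f, w/Stay/h} → row (0,-3) (0,-3)
{z/In/k, z/In/f, z/In/h, z/Stay/k, z/Stay/f, z/Stay/h} → row (4,-1) (4,-1)
That's 6 distinct rows out of 18 strategies.

6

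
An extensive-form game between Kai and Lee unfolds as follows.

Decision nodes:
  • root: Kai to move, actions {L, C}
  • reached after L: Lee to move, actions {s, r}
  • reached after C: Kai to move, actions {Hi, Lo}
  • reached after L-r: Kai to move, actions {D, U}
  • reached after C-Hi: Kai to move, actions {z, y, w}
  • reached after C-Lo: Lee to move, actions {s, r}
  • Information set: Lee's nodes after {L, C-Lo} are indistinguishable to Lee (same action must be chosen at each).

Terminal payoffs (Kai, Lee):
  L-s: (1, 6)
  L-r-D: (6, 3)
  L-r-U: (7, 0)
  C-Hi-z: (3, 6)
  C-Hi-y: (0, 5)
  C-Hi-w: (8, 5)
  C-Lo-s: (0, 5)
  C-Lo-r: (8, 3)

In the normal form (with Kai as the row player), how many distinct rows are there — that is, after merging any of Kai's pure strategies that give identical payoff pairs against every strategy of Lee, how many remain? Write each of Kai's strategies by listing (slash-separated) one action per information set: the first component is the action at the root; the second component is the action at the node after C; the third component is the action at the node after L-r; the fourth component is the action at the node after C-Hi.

Kai has 24 pure strategies: L/Hi/D/z, L/Hi/D/y, L/Hi/D/w, L/Hi/U/z, L/Hi/U/y, L/Hi/U/w, L/Lo/D/z, L/Lo/D/y, L/Lo/D/w, L/Lo/U/z, L/Lo/U/y, L/Lo/U/w, C/Hi/D/z, C/Hi/D/y, C/Hi/D/w, C/Hi/U/z, C/Hi/U/y, C/Hi/U/w, C/Lo/D/z, C/Lo/D/y, C/Lo/D/w, C/Lo/U/z, C/Lo/U/y, C/Lo/U/w. Columns: s, r.
{L/Hi/D/z, L/Hi/D/y, L/Hi/D/w, L/Lo/D/z, L/Lo/D/y, L/Lo/D/w} → row (1,6) (6,3)
{L/Hi/U/z, L/Hi/U/y, L/Hi/U/w, L/Lo/U/z, L/Lo/U/y, L/Lo/U/w} → row (1,6) (7,0)
{C/Hi/D/z, C/Hi/U/z} → row (3,6) (3,6)
{C/Hi/D/y, C/Hi/U/y} → row (0,5) (0,5)
{C/Hi/D/w, C/Hi/U/w} → row (8,5) (8,5)
{C/Lo/D/z, C/Lo/D/y, C/Lo/D/w, C/Lo/U/z, C/Lo/U/y, C/Lo/U/w} → row (0,5) (8,3)
That's 6 distinct rows out of 24 strategies.

6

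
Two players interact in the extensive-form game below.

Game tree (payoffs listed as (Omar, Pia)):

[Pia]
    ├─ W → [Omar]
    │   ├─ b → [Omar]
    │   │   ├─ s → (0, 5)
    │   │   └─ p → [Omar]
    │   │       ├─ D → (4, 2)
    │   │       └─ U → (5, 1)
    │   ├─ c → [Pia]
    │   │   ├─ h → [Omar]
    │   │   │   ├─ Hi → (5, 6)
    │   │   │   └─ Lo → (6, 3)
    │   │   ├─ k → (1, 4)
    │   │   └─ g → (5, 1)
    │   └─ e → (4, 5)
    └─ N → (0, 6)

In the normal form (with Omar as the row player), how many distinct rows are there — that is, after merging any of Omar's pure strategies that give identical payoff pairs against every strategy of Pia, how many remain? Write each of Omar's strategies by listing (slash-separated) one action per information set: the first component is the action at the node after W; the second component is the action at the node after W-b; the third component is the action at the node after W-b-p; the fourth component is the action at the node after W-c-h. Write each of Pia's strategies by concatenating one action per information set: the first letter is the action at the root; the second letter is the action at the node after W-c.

Omar has 24 pure strategies: b/s/D/Hi, b/s/D/Lo, b/s/U/Hi, b/s/U/Lo, b/p/D/Hi, b/p/D/Lo, b/p/U/Hi, b/p/U/Lo, c/s/D/Hi, c/s/D/Lo, c/s/U/Hi, c/s/U/Lo, c/p/D/Hi, c/p/D/Lo, c/p/U/Hi, c/p/U/Lo, e/s/D/Hi, e/s/D/Lo, e/s/U/Hi, e/s/U/Lo, e/p/D/Hi, e/p/D/Lo, e/p/U/Hi, e/p/U/Lo. Columns: Wh, Wk, Wg, Nh, Nk, Ng.
{b/s/D/Hi, b/s/D/Lo, b/s/U/Hi, b/s/U/Lo} → row (0,5) (0,5) (0,5) (0,6) (0,6) (0,6)
{b/p/D/Hi, b/p/D/Lo} → row (4,2) (4,2) (4,2) (0,6) (0,6) (0,6)
{b/p/U/Hi, b/p/U/Lo} → row (5,1) (5,1) (5,1) (0,6) (0,6) (0,6)
{c/s/D/Hi, c/s/U/Hi, c/p/D/Hi, c/p/U/Hi} → row (5,6) (1,4) (5,1) (0,6) (0,6) (0,6)
{c/s/D/Lo, c/s/U/Lo, c/p/D/Lo, c/p/U/Lo} → row (6,3) (1,4) (5,1) (0,6) (0,6) (0,6)
{e/s/D/Hi, e/s/D/Lo, e/s/U/Hi, e/s/U/Lo, e/p/D/Hi, e/p/D/Lo, e/p/U/Hi, e/p/U/Lo} → row (4,5) (4,5) (4,5) (0,6) (0,6) (0,6)
That's 6 distinct rows out of 24 strategies.

6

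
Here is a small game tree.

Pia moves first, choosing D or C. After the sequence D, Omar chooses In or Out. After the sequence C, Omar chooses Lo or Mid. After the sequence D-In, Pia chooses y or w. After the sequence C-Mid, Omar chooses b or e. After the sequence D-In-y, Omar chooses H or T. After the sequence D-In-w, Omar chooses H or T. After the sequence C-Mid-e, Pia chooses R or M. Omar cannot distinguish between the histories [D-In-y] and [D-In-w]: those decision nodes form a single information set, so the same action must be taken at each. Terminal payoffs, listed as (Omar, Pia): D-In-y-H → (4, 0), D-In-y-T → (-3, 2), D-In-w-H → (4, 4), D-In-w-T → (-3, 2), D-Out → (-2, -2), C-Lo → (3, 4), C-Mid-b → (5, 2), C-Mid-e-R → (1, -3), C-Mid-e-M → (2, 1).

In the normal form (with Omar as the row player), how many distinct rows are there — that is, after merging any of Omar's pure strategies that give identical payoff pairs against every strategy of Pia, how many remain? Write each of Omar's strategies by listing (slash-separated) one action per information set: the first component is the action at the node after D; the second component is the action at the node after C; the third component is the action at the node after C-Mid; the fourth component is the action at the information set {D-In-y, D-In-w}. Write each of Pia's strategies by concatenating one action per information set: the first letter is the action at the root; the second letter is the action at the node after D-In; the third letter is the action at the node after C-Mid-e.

9

Omar has 16 pure strategies: In/Lo/b/H, In/Lo/b/T, In/Lo/e/H, In/Lo/e/T, In/Mid/b/H, In/Mid/b/T, In/Mid/e/H, In/Mid/e/T, Out/Lo/b/H, Out/Lo/b/T, Out/Lo/e/H, Out/Lo/e/T, Out/Mid/b/H, Out/Mid/b/T, Out/Mid/e/H, Out/Mid/e/T. Columns: DyR, DyM, DwR, DwM, CyR, CyM, CwR, CwM.
{In/Lo/b/H, In/Lo/e/H} → row (4,0) (4,0) (4,4) (4,4) (3,4) (3,4) (3,4) (3,4)
{In/Lo/b/T, In/Lo/e/T} → row (-3,2) (-3,2) (-3,2) (-3,2) (3,4) (3,4) (3,4) (3,4)
{In/Mid/b/H} → row (4,0) (4,0) (4,4) (4,4) (5,2) (5,2) (5,2) (5,2)
{In/Mid/b/T} → row (-3,2) (-3,2) (-3,2) (-3,2) (5,2) (5,2) (5,2) (5,2)
{In/Mid/e/H} → row (4,0) (4,0) (4,4) (4,4) (1,-3) (2,1) (1,-3) (2,1)
{In/Mid/e/T} → row (-3,2) (-3,2) (-3,2) (-3,2) (1,-3) (2,1) (1,-3) (2,1)
{Out/Lo/b/H, Out/Lo/b/T, Out/Lo/e/H, Out/Lo/e/T} → row (-2,-2) (-2,-2) (-2,-2) (-2,-2) (3,4) (3,4) (3,4) (3,4)
{Out/Mid/b/H, Out/Mid/b/T} → row (-2,-2) (-2,-2) (-2,-2) (-2,-2) (5,2) (5,2) (5,2) (5,2)
{Out/Mid/e/H, Out/Mid/e/T} → row (-2,-2) (-2,-2) (-2,-2) (-2,-2) (1,-3) (2,1) (1,-3) (2,1)
That's 9 distinct rows out of 16 strategies.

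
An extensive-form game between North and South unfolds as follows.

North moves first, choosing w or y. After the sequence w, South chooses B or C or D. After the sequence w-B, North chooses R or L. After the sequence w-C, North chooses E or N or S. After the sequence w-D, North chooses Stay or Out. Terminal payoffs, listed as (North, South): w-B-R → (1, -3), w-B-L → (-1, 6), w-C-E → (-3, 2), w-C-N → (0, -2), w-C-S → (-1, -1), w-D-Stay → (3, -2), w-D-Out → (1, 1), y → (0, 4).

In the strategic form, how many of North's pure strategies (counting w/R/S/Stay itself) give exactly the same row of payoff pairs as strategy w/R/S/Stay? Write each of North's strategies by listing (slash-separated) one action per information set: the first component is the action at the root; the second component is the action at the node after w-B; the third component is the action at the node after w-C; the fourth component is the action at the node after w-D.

Row for w/R/S/Stay (columns B, C, D): (1,-3) (-1,-1) (3,-2).
Every one of North's information sets is on the play path for some reply by South when North follows w/R/S/Stay.
Changing the action at any of them therefore changes at least one column, so only w/R/S/Stay itself gives this row.

1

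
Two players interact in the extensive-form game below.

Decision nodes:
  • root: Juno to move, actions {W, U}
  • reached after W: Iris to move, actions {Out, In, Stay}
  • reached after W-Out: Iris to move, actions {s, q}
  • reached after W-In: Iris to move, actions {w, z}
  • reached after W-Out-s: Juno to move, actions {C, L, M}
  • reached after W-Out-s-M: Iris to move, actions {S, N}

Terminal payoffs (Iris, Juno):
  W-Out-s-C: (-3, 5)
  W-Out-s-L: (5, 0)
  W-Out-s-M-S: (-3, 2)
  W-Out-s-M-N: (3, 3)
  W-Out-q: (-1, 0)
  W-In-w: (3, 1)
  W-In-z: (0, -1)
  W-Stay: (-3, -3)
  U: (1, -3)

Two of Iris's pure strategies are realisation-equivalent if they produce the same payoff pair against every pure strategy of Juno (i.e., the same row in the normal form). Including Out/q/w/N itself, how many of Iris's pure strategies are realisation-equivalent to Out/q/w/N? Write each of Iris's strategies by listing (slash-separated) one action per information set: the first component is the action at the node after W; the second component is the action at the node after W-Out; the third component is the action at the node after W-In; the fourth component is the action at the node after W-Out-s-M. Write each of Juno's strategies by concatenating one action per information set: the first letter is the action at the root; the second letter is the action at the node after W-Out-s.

4

Row for Out/q/w/N (columns WC, WL, WM, UC, UL, UM): (-1,0) (-1,0) (-1,0) (1,-3) (1,-3) (1,-3).
Under Out/q/w/N, Iris's choice at the node after W-In and at the node after W-Out-s-M can never be reached regardless of what Juno does, so varying those choices leaves every outcome unchanged.
Holding the reachable choices fixed and varying the unreachable ones freely already gives 2 × 2 = 4 equivalent strategies.
No other strategy reproduces this row, so those 4 are the full class: Out/q/w/S, Out/q/w/N, Out/q/z/S, Out/q/z/N.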